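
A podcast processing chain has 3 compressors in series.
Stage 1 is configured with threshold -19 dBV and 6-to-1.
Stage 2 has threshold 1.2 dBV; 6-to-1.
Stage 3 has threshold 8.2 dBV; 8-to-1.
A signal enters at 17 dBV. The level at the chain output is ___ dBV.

Stage 1: 17 dBV is 36 dB over -19 dBV; at 6:1 that becomes 6 dB over, giving -13 dBV.
Stage 2: -13 dBV ≤ 1.2 dBV, so stage 2 doesn't engage; output -13 dBV.
Stage 3: -13 dBV ≤ 8.2 dBV, so stage 3 doesn't engage; output -13 dBV.

-13 dBV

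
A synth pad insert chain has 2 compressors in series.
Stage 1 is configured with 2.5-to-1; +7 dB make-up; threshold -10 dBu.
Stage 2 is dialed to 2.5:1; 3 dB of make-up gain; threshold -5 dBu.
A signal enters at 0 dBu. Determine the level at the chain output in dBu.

Stage 1: overshoot 10 dB → 10/2.5 = 4 dB → -6 dBu; +7 dB make-up → 1 dBu.
Stage 2: 1 dBu is 6 dB over -5 dBu; at 2.5:1 that becomes 2.4 dB over, giving -2.6 dBu; +3 dB make-up → 0.4 dBu.

0.4 dBu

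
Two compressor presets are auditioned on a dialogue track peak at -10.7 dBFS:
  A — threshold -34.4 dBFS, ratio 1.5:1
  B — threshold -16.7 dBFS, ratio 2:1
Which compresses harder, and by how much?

A, by 4.9 dB

A: overshoot 23.7 dB → output overshoot 15.8 dB → GR 7.9 dB.
B: overshoot 6 dB → output overshoot 3 dB → GR 3 dB.
A applies 4.9 dB more gain reduction.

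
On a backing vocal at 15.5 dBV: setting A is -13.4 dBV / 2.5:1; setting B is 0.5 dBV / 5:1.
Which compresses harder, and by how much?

A, by 5.34 dB

A: overshoot 28.9 dB → output overshoot 11.56 dB → GR 17.34 dB.
B: overshoot 15 dB → output overshoot 3 dB → GR 12 dB.
A applies 5.34 dB more gain reduction.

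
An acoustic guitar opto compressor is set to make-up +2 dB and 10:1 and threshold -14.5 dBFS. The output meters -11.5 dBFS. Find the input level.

-4.5 dBFS

Remove make-up: -11.5 − 2 = -13.5 dBFS.
Post-compression overshoot = -13.5 − (-14.5) = 1 dB.
Before 10:1 compression the overshoot was 1 × 10 = 10 dB, so input = -14.5 + 10 = -4.5 dBFS.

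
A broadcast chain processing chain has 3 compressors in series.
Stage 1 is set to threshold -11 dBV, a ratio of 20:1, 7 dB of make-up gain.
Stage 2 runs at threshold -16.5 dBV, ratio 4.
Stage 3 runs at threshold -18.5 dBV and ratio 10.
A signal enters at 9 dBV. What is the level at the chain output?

Stage 1: 20 dB above -11 dBV, reduced 20:1 to 1 dB above → -10 dBV; +7 dB make-up → -3 dBV.
Stage 2: overshoot 13.5 dB → 13.5/4 = 3.375 dB → -13.125 dBV.
Stage 3: overshoot 5.375 dB → 5.375/10 = 0.5375 dB → -17.9625 dBV.

-17.9625 dBV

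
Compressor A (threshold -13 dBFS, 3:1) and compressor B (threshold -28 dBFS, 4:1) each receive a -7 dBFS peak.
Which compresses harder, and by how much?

B, by 11.75 dB

A: 6 dB over, compressed to 2 dB over, so 4 dB of GR.
B: 21 dB over, compressed to 5.25 dB over, so 15.75 dB of GR.
Difference: 11.75 dB in favour of B.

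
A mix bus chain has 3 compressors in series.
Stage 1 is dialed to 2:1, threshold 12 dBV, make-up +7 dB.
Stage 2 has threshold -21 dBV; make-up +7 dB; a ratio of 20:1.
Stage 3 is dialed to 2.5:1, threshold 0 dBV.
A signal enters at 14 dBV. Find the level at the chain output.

Stage 1: 14 dBV is 2 dB over 12 dBV; at 2:1 that becomes 1 dB over, giving 13 dBV; +7 dB make-up → 20 dBV.
Stage 2: overshoot 41 dB → 41/20 = 2.05 dB → -18.95 dBV; +7 dB make-up → -11.95 dBV.
Stage 3: -11.95 dBV is at or below the 0 dBV threshold — no compression; output -11.95 dBV.

-11.95 dBV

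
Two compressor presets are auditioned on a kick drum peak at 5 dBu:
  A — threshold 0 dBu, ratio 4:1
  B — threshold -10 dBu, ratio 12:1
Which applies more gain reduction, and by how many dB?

B, by 10 dB

A: GR = 5 − 5/4 = 3.75 dB.
B: GR = 15 − 15/12 = 13.75 dB.
B reduces 10 dB more.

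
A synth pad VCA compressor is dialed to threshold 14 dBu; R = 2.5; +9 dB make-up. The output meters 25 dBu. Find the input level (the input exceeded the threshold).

Stripping the +9 dB make-up gives 16 dBu at the gain stage.
That's 2 dB above the 14 dBu threshold.
Undo the ratio: input overshoot = 2 × 2.5 = 5 dB, giving input = 19 dBu.

19 dBu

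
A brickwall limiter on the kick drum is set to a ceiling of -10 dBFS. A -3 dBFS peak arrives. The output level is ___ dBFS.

At ∞:1, everything above -10 dBFS is held at the ceiling.

-10 dBFS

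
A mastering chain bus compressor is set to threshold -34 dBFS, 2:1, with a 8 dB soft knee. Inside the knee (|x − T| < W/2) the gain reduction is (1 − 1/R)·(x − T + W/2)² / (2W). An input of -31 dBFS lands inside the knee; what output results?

-32.53125 dBFS

x − T + W/2 = -31 − (-34) + 4 = 7.
GR = (1 − 1/2) × 7² / 16 = 0.5 × 49 / 16 = 1.53125 dB.
Output = -31 − 1.53125 = -32.53125 dBFS.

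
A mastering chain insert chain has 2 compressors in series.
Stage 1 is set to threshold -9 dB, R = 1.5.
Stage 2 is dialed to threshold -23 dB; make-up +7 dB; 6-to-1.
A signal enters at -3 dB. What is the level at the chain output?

Stage 1: overshoot 6 dB → 6/1.5 = 4 dB → -5 dB.
Stage 2: overshoot 18 dB → 18/6 = 3 dB → -20 dB; +7 dB make-up → -13 dB.

-13 dB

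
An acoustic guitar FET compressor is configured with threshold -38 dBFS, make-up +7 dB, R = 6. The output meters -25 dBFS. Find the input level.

-2 dBFS

Stripping the +7 dB make-up gives -32 dBFS at the gain stage.
Post-compression overshoot = -32 − (-38) = 6 dB.
Input overshoot = R × output overshoot = 36 dB → input = -38 + 36 = -2 dBFS.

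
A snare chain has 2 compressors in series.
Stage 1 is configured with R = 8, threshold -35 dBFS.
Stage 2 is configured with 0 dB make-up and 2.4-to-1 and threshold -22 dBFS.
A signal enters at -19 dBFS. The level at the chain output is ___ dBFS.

-33 dBFS

Stage 1: overshoot 16 dB → 16/8 = 2 dB → -33 dBFS.
Stage 2: -33 dBFS ≤ -22 dBFS, so stage 2 doesn't engage; output -33 dBFS.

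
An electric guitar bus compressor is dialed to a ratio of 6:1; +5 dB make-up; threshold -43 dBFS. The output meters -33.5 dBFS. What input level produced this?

-16 dBFS

Remove make-up: -33.5 − 5 = -38.5 dBFS.
Post-compression overshoot = -38.5 − (-43) = 4.5 dB.
Input overshoot = R × output overshoot = 27 dB → input = -43 + 27 = -16 dBFS.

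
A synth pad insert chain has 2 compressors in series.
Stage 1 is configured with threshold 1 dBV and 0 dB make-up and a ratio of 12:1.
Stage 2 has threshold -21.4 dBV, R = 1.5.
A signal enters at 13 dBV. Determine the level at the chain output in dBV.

Stage 1: 13 dBV is 12 dB over 1 dBV; at 12:1 that becomes 1 dB over, giving 2 dBV.
Stage 2: 2 dBV is 23.4 dB over -21.4 dBV; at 1.5:1 that becomes 15.6 dB over, giving -5.8 dBV.

-5.8 dBV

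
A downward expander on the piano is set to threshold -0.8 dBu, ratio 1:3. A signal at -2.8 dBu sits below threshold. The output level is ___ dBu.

The input is 2 dB below the -0.8 dBu threshold.
A 1:3 expander multiplies undershoot by 3: 2 × 3 = 6 dB below threshold.
Output = -0.8 − 6 = -6.8 dBu.

-6.8 dBu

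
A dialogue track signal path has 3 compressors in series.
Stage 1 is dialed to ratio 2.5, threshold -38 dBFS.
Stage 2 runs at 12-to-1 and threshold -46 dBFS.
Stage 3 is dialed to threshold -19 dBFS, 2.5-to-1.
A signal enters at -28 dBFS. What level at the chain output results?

-45 dBFS

Stage 1: overshoot 10 dB → 10/2.5 = 4 dB → -34 dBFS.
Stage 2: 12 dB above -46 dBFS, reduced 12:1 to 1 dB above → -45 dBFS.
Stage 3: -45 dBFS ≤ -19 dBFS, so stage 3 doesn't engage; output -45 dBFS.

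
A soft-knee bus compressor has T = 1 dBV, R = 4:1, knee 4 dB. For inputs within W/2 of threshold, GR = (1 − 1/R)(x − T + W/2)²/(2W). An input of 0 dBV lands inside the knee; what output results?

-0.09375 dBV

x − T + W/2 = 0 − 1 + 2 = 1.
GR = (1 − 1/4) × 1² / 8 = 0.75 × 1 / 8 = 0.09375 dB.
Output = 0 − 0.09375 = -0.09375 dBV.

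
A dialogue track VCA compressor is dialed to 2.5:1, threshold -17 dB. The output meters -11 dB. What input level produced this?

The compressed level sits -11 − (-17) = 6 dB over threshold.
Undo the ratio: input overshoot = 6 × 2.5 = 15 dB, giving input = -2 dB.

-2 dB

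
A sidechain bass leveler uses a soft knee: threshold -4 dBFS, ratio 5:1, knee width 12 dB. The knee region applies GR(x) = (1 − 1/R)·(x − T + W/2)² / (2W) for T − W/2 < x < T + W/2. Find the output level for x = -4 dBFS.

x − T + W/2 = -4 − (-4) + 6 = 6.
GR = (1 − 1/5) × 6² / 24 = 0.8 × 36 / 24 = 1.2 dB.
Output = -4 − 1.2 = -5.2 dBFS.

-5.2 dBFS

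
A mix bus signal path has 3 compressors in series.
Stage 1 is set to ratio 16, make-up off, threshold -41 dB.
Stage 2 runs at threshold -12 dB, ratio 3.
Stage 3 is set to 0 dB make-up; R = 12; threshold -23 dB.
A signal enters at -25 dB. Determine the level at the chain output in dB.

-40 dB

Stage 1: -25 dB is 16 dB over -41 dB; at 16:1 that becomes 1 dB over, giving -40 dB.
Stage 2: -40 dB ≤ -12 dB, so stage 2 doesn't engage; output -40 dB.
Stage 3: below threshold (-40 ≤ -23); passes unchanged; output -40 dB.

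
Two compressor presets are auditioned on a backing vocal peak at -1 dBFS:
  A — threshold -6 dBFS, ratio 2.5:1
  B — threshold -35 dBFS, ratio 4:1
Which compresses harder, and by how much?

B, by 22.5 dB

A: 5 dB over, compressed to 2 dB over, so 3 dB of GR.
B: 34 dB over, compressed to 8.5 dB over, so 25.5 dB of GR.
Difference: 22.5 dB in favour of B.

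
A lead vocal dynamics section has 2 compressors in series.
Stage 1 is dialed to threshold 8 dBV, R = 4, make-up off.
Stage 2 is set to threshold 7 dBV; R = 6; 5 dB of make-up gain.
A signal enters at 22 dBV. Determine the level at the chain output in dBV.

12.75 dBV

Stage 1: 14 dB above 8 dBV, reduced 4:1 to 3.5 dB above → 11.5 dBV.
Stage 2: overshoot 4.5 dB → 4.5/6 = 0.75 dB → 7.75 dBV; +5 dB make-up → 12.75 dBV.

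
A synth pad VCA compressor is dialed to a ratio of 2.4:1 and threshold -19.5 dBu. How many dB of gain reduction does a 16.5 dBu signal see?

The signal is 36 dB above threshold.
After 2.4:1 compression the overshoot becomes 36/2.4 = 15 dB.
Gain reduction = 36 − 15 = 21 dB.

21 dB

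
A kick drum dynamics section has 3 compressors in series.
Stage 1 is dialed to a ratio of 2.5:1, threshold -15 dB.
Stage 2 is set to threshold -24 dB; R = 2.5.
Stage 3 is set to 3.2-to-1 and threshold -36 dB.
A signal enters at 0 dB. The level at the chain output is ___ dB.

Stage 1: 15 dB above -15 dB, reduced 2.5:1 to 6 dB above → -9 dB.
Stage 2: -9 dB is 15 dB over -24 dB; at 2.5:1 that becomes 6 dB over, giving -18 dB.
Stage 3: overshoot 18 dB → 18/3.2 = 5.625 dB → -30.375 dB.

-30.375 dB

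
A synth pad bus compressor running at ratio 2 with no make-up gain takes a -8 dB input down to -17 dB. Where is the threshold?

-26 dB

Gain reduction = -8 − (-17) = 9 dB; output overshoot = GR / (R − 1) = 9 / 1 = 9 dB.
Threshold = output − output overshoot = -17 − 9 = -26 dB.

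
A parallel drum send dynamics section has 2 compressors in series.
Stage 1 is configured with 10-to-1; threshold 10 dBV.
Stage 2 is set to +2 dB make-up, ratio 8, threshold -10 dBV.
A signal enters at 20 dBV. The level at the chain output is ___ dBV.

Stage 1: 20 dBV is 10 dB over 10 dBV; at 10:1 that becomes 1 dB over, giving 11 dBV.
Stage 2: 21 dB above -10 dBV, reduced 8:1 to 2.625 dB above → -7.375 dBV; +2 dB make-up → -5.375 dBV.

-5.375 dBV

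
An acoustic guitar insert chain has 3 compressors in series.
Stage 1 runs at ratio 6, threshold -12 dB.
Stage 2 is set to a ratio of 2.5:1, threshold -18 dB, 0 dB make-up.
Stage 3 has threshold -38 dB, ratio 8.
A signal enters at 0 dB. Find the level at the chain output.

-35.1 dB

Stage 1: 12 dB above -12 dB, reduced 6:1 to 2 dB above → -10 dB.
Stage 2: overshoot 8 dB → 8/2.5 = 3.2 dB → -14.8 dB.
Stage 3: overshoot 23.2 dB → 23.2/8 = 2.9 dB → -35.1 dB.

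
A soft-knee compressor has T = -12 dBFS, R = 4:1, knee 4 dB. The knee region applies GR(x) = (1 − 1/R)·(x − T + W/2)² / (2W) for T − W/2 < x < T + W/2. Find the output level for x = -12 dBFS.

-12.375 dBFS

x − T + W/2 = -12 − (-12) + 2 = 2.
GR = (1 − 1/4) × 2² / 8 = 0.75 × 4 / 8 = 0.375 dB.
Output = -12 − 0.375 = -12.375 dBFS.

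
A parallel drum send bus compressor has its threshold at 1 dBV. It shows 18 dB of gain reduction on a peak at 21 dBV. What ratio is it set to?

Input overshoot = 21 − 1 = 20 dB.
Output overshoot = 20 − 18 = 2 dB.
Ratio = input overshoot / output overshoot = 20 / 2 = 10.

10:1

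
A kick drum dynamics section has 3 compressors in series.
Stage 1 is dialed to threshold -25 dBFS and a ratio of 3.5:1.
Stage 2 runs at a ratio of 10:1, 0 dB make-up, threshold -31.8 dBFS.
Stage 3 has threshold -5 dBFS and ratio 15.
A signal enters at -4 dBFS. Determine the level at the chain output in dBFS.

-30.52 dBFS

Stage 1: 21 dB above -25 dBFS, reduced 3.5:1 to 6 dB above → -19 dBFS.
Stage 2: -19 dBFS is 12.8 dB over -31.8 dBFS; at 10:1 that becomes 1.28 dB over, giving -30.52 dBFS.
Stage 3: below threshold (-30.52 ≤ -5); passes unchanged; output -30.52 dBFS.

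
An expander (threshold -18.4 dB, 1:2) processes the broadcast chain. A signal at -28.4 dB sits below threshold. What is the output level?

-38.4 dB

The input is 10 dB below the -18.4 dB threshold.
A 1:2 expander multiplies undershoot by 2: 10 × 2 = 20 dB below threshold.
Output = -18.4 − 20 = -38.4 dB.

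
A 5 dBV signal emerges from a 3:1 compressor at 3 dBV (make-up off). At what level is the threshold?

2 dBV

Gain reduction = 5 − 3 = 2 dB; output overshoot = GR / (R − 1) = 2 / 2 = 1 dB.
Threshold = output − output overshoot = 3 − 1 = 2 dBV.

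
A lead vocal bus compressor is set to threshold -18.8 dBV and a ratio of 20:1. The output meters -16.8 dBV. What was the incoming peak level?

That's 2 dB above the -18.8 dBV threshold.
Input overshoot = R × output overshoot = 40 dB → input = -18.8 + 40 = 21.2 dBV.

21.2 dBV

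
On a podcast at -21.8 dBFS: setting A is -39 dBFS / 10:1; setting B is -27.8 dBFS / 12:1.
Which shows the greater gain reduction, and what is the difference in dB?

A, by 9.98 dB

A: GR = 17.2 − 17.2/10 = 15.48 dB.
B: GR = 6 − 6/12 = 5.5 dB.
Difference: 9.98 dB in favour of A.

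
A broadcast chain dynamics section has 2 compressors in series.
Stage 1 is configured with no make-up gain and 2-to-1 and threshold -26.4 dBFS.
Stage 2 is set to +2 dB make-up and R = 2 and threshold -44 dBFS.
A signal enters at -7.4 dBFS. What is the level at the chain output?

-28.45 dBFS

Stage 1: overshoot 19 dB → 19/2 = 9.5 dB → -16.9 dBFS.
Stage 2: -16.9 dBFS is 27.1 dB over -44 dBFS; at 2:1 that becomes 13.55 dB over, giving -30.45 dBFS; +2 dB make-up → -28.45 dBFS.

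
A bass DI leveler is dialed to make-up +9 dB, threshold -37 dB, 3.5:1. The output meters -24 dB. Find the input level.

-23 dB

Stripping the +9 dB make-up gives -33 dB at the gain stage.
Post-compression overshoot = -33 − (-37) = 4 dB.
Input overshoot = R × output overshoot = 14 dB → input = -37 + 14 = -23 dB.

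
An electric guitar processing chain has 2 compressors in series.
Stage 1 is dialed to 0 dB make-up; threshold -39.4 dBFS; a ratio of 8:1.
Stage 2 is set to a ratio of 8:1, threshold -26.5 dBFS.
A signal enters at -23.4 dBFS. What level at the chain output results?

Stage 1: -23.4 dBFS is 16 dB over -39.4 dBFS; at 8:1 that becomes 2 dB over, giving -37.4 dBFS.
Stage 2: -37.4 dBFS ≤ -26.5 dBFS, so stage 2 doesn't engage; output -37.4 dBFS.

-37.4 dBFS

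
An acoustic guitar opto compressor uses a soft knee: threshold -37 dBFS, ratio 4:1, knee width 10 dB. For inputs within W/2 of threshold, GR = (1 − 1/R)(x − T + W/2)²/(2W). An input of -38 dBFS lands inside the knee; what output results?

-38.6 dBFS

x − T + W/2 = -38 − (-37) + 5 = 4.
GR = (1 − 1/4) × 4² / 20 = 0.75 × 16 / 20 = 0.6 dB.
Output = -38 − 0.6 = -38.6 dBFS.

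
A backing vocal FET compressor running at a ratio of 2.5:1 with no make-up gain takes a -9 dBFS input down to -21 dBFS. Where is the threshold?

Input is 20 dB above T (since output overshoot × R = input overshoot: (-21 − T)·2.5 = -9 − T gives T = -29 dBFS).
Check: -29 + (-9 − (-29))/2.5 = -29 + 8 = -21 dBFS. ✓

-29 dBFS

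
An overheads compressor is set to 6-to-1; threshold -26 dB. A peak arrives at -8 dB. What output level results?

-23 dB

Overshoot: -8 − (-26) = 18 dB.
The 18 dB excess becomes 3 dB after 6:1 reduction.
So the level is -26 + 3 = -23 dB.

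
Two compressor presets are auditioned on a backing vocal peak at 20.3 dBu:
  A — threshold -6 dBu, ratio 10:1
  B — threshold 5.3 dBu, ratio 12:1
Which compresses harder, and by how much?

A, by 9.92 dB

A: overshoot 26.3 dB → output overshoot 2.63 dB → GR 23.67 dB.
B: overshoot 15 dB → output overshoot 1.25 dB → GR 13.75 dB.
Difference: 9.92 dB in favour of A.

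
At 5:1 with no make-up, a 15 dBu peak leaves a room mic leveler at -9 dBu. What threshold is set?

Gain reduction = 15 − (-9) = 24 dB; output overshoot = GR / (R − 1) = 24 / 4 = 6 dB.
Threshold = output − output overshoot = -9 − 6 = -15 dBu.

-15 dBu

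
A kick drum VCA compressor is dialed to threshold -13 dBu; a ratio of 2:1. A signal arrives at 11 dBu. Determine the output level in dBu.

11 dBu sits 24 dB over threshold.
2:1 compression reduces that to 24/2 = 12 dB over.
That puts the output at -1 dBu.

-1 dBu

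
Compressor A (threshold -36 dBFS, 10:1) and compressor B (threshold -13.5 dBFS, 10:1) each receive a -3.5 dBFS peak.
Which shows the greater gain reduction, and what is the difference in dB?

A, by 20.25 dB

A: 32.5 dB over, compressed to 3.25 dB over, so 29.25 dB of GR.
B: 10 dB over, compressed to 1 dB over, so 9 dB of GR.
A applies 20.25 dB more gain reduction.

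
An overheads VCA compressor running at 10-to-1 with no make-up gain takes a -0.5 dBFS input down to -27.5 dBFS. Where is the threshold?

-30.5 dBFS

Input is 30 dB above T (since output overshoot × R = input overshoot: (-27.5 − T)·10 = -0.5 − T gives T = -30.5 dBFS).
Check: -30.5 + (-0.5 − (-30.5))/10 = -30.5 + 3 = -27.5 dBFS. ✓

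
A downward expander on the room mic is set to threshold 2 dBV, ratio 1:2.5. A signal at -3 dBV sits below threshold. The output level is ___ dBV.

-10.5 dBV

Below threshold, a 1:2.5 expander applies gain = (2.5−1)×(T − x) of attenuation.
(2.5−1) × 5 = 7.5 dB, so output = -3 − 7.5 = -10.5 dBV.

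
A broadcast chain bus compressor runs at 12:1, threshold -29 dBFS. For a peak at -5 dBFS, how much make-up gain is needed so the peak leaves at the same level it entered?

22 dB

The peak compresses to -29 + 24/12 = -27 dBFS.
To reach -5 dBFS requires -5 − (-27) = 22 dB of make-up.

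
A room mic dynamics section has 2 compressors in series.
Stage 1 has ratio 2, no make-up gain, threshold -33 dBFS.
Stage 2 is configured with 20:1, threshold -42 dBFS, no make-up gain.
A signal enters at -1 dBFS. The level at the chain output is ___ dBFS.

Stage 1: overshoot 32 dB → 32/2 = 16 dB → -17 dBFS.
Stage 2: -17 dBFS is 25 dB over -42 dBFS; at 20:1 that becomes 1.25 dB over, giving -40.75 dBFS.

-40.75 dBFS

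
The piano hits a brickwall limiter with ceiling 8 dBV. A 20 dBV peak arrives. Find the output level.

8 dBV

At ∞:1, everything above 8 dBV is held at the ceiling.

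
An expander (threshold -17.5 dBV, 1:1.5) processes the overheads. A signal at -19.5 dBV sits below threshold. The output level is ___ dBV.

-20.5 dBV

Undershoot = (-17.5) − (-19.5) = 2 dB.
At 1:1.5, that expands to 3 dB under threshold.
Output = -17.5 − 3 = -20.5 dBV.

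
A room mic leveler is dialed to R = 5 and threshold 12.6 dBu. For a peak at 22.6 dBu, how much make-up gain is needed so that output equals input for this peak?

8 dB

Overshoot 10 dB → 10/5 = 2 dB after compression, so the compressed level is 12.6 + 2 = 14.6 dBu.
Make-up = target − compressed = 22.6 − 14.6 = 8 dB.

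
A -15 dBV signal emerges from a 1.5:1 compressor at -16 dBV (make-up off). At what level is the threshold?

Gain reduction = -15 − (-16) = 1 dB; output overshoot = GR / (R − 1) = 1 / 0.5 = 2 dB.
Threshold = output − output overshoot = -16 − 2 = -18 dBV.

-18 dBV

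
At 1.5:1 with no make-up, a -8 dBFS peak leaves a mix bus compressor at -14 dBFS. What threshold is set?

-26 dBFS

Input is 18 dB above T (since output overshoot × R = input overshoot: (-14 − T)·1.5 = -8 − T gives T = -26 dBFS).
Check: -26 + (-8 − (-26))/1.5 = -26 + 12 = -14 dBFS. ✓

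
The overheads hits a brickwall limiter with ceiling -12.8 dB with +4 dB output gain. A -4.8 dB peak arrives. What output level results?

The limiter clamps the peak to its -12.8 dB ceiling.
Output gain then adds 4 dB: -12.8 + 4 = -8.8 dB.

-8.8 dB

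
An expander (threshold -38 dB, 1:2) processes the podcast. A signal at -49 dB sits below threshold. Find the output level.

-60 dB

Undershoot = (-38) − (-49) = 11 dB.
At 1:2, that expands to 22 dB under threshold.
Output = -38 − 22 = -60 dB.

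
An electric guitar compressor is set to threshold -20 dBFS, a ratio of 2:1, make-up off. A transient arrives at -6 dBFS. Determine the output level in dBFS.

The input is 14 dB above the -20 dBFS threshold.
The 14 dB excess becomes 7 dB after 2:1 reduction.
Output = -20 + 7 = -13 dBFS.

-13 dBFS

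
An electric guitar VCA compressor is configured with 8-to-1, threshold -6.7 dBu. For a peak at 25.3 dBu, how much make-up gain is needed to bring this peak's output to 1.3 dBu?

4 dB

The peak compresses to -6.7 + 32/8 = -2.7 dBu.
To reach 1.3 dBu requires 1.3 − (-2.7) = 4 dB of make-up.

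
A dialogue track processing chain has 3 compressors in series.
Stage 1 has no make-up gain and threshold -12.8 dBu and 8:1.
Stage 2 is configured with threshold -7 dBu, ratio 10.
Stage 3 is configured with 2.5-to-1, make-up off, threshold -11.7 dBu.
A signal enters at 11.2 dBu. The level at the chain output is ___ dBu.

-10.94 dBu

Stage 1: overshoot 24 dB → 24/8 = 3 dB → -9.8 dBu.
Stage 2: -9.8 dBu ≤ -7 dBu, so stage 2 doesn't engage; output -9.8 dBu.
Stage 3: 1.9 dB above -11.7 dBu, reduced 2.5:1 to 0.76 dB above → -10.94 dBu.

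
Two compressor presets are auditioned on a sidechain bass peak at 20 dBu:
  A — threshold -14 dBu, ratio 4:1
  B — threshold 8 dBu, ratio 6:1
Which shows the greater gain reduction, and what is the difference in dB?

A: overshoot 34 dB → output overshoot 8.5 dB → GR 25.5 dB.
B: overshoot 12 dB → output overshoot 2 dB → GR 10 dB.
Difference: 15.5 dB in favour of A.

A, by 15.5 dB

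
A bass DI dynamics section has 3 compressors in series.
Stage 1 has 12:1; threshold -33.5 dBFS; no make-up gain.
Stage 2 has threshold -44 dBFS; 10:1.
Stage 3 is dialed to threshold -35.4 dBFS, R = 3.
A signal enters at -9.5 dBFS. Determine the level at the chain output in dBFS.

Stage 1: overshoot 24 dB → 24/12 = 2 dB → -31.5 dBFS.
Stage 2: 12.5 dB above -44 dBFS, reduced 10:1 to 1.25 dB above → -42.75 dBFS.
Stage 3: -42.75 dBFS ≤ -35.4 dBFS, so stage 3 doesn't engage; output -42.75 dBFS.

-42.75 dBFS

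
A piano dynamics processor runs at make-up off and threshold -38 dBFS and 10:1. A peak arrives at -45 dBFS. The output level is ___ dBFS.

-45 dBFS is 7 dB below the -38 dBFS threshold, so no gain reduction is applied.
Output = input = -45 dBFS.

-45 dBFS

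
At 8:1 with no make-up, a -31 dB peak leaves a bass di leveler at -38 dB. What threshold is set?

-39 dB

Input is 8 dB above T (since output overshoot × R = input overshoot: (-38 − T)·8 = -31 − T gives T = -39 dB).
Check: -39 + (-31 − (-39))/8 = -39 + 1 = -38 dB. ✓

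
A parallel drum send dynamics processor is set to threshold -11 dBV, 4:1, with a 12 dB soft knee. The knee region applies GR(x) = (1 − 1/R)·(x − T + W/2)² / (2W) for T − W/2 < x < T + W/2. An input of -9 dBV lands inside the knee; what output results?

-11 dBV

x − T + W/2 = -9 − (-11) + 6 = 8.
GR = (1 − 1/4) × 8² / 24 = 0.75 × 64 / 24 = 2 dB.
Output = -9 − 2 = -11 dBV.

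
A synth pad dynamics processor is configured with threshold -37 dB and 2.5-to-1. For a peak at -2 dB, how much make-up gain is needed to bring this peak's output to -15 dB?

Without make-up, output = threshold + overshoot/2.5 = -37 + 14 = -23 dB.
Gap to target: 8 dB.

8 dB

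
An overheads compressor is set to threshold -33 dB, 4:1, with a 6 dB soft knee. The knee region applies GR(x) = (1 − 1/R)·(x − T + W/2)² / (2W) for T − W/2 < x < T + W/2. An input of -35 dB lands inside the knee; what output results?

-35.0625 dB

x − T + W/2 = -35 − (-33) + 3 = 1.
GR = (1 − 1/4) × 1² / 12 = 0.75 × 1 / 12 = 0.0625 dB.
Output = -35 − 0.0625 = -35.0625 dB.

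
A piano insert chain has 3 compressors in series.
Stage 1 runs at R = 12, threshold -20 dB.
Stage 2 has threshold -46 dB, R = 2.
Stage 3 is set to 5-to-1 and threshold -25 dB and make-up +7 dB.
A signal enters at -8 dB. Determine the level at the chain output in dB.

Stage 1: 12 dB above -20 dB, reduced 12:1 to 1 dB above → -19 dB.
Stage 2: overshoot 27 dB → 27/2 = 13.5 dB → -32.5 dB.
Stage 3: -32.5 dB is at or below the -25 dB threshold — no compression; make-up brings it to -25.5 dB.

-25.5 dB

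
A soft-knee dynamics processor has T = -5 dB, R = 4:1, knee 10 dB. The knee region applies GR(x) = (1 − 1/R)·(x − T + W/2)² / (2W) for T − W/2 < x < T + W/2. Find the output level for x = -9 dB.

x − T + W/2 = -9 − (-5) + 5 = 1.
GR = (1 − 1/4) × 1² / 20 = 0.75 × 1 / 20 = 0.0375 dB.
Output = -9 − 0.0375 = -9.0375 dB.

-9.0375 dB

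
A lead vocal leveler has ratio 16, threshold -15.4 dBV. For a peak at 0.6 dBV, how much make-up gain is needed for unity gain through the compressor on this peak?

The peak compresses to -15.4 + 16/16 = -14.4 dBV.
To reach 0.6 dBV requires 0.6 − (-14.4) = 15 dB of make-up.

15 dB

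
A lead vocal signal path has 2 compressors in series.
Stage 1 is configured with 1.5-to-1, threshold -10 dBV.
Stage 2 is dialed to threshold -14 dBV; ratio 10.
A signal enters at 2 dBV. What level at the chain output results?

-12.8 dBV

Stage 1: overshoot 12 dB → 12/1.5 = 8 dB → -2 dBV.
Stage 2: overshoot 12 dB → 12/10 = 1.2 dB → -12.8 dBV.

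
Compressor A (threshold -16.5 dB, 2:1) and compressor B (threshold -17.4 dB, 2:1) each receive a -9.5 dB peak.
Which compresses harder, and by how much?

B, by 0.45 dB

A: overshoot 7 dB → output overshoot 3.5 dB → GR 3.5 dB.
B: overshoot 7.9 dB → output overshoot 3.95 dB → GR 3.95 dB.
B reduces 0.45 dB more.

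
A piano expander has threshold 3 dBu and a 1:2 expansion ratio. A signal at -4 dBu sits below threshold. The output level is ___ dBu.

-11 dBu

The input is 7 dB below the 3 dBu threshold.
A 1:2 expander multiplies undershoot by 2: 7 × 2 = 14 dB below threshold.
Output = 3 − 14 = -11 dBu.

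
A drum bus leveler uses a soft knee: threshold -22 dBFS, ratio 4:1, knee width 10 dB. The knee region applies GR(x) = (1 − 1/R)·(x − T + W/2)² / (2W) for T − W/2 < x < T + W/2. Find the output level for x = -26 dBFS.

-26.0375 dBFS

x − T + W/2 = -26 − (-22) + 5 = 1.
GR = (1 − 1/4) × 1² / 20 = 0.75 × 1 / 20 = 0.0375 dB.
Output = -26 − 0.0375 = -26.0375 dBFS.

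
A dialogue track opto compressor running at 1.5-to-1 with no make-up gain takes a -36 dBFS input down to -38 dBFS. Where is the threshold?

Gain reduction = -36 − (-38) = 2 dB; output overshoot = GR / (R − 1) = 2 / 0.5 = 4 dB.
Threshold = output − output overshoot = -38 − 4 = -42 dBFS.

-42 dBFS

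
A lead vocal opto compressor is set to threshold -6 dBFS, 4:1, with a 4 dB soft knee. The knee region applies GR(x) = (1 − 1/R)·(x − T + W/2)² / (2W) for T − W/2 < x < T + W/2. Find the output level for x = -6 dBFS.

-6.375 dBFS

x − T + W/2 = -6 − (-6) + 2 = 2.
GR = (1 − 1/4) × 2² / 8 = 0.75 × 4 / 8 = 0.375 dB.
Output = -6 − 0.375 = -6.375 dBFS.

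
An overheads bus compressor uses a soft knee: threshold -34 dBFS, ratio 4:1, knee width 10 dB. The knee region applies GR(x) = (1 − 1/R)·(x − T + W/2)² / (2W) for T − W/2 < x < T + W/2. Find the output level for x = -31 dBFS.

x − T + W/2 = -31 − (-34) + 5 = 8.
GR = (1 − 1/4) × 8² / 20 = 0.75 × 64 / 20 = 2.4 dB.
Output = -31 − 2.4 = -33.4 dBFS.

-33.4 dBFS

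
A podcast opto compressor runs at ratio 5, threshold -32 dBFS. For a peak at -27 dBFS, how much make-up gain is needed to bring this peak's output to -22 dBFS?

The peak compresses to -32 + 5/5 = -31 dBFS.
To reach -22 dBFS requires -22 − (-31) = 9 dB of make-up.

9 dB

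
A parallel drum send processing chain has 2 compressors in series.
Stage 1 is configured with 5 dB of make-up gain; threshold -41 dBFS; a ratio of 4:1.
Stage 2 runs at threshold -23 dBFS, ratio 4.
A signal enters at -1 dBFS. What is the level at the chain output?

-26 dBFS

Stage 1: overshoot 40 dB → 40/4 = 10 dB → -31 dBFS; +5 dB make-up → -26 dBFS.
Stage 2: -26 dBFS ≤ -23 dBFS, so stage 2 doesn't engage; output -26 dBFS.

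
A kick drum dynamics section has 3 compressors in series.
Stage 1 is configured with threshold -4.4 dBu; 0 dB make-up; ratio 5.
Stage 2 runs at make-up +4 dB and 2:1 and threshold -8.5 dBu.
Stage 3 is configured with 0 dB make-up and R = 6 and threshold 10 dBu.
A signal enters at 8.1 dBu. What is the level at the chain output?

Stage 1: 12.5 dB above -4.4 dBu, reduced 5:1 to 2.5 dB above → -1.9 dBu.
Stage 2: 6.6 dB above -8.5 dBu, reduced 2:1 to 3.3 dB above → -5.2 dBu; +4 dB make-up → -1.2 dBu.
Stage 3: below threshold (-1.2 ≤ 10); passes unchanged; output -1.2 dBu.

-1.2 dBu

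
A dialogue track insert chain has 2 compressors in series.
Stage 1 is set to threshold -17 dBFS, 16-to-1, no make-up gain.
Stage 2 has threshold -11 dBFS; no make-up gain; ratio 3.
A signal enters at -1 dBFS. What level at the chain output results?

-16 dBFS

Stage 1: overshoot 16 dB → 16/16 = 1 dB → -16 dBFS.
Stage 2: below threshold (-16 ≤ -11); passes unchanged; output -16 dBFS.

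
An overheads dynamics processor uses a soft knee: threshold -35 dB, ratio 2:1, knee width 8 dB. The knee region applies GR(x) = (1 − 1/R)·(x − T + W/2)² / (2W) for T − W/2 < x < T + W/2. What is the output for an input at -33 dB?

-34.125 dB

x − T + W/2 = -33 − (-35) + 4 = 6.
GR = (1 − 1/2) × 6² / 16 = 0.5 × 36 / 16 = 1.125 dB.
Output = -33 − 1.125 = -34.125 dB.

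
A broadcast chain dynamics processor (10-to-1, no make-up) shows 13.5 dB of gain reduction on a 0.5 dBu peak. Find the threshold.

-14.5 dBu

Let T be the threshold. Output overshoot = (input overshoot)/R, so -13 − T = (0.5 − T)/10.
10·(-13 − T) = 0.5 − T → 9·T = -130 − 0.5 = -130.5.
T = -130.5/9 = -14.5 dBu.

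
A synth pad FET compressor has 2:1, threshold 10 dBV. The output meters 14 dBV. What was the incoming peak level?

That's 4 dB above the 10 dBV threshold.
Undo the ratio: input overshoot = 4 × 2 = 8 dB, giving input = 18 dBV.

18 dBV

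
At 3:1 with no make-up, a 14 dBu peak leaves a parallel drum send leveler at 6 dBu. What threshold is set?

2 dBu

Input is 12 dB above T (since output overshoot × R = input overshoot: (6 − T)·3 = 14 − T gives T = 2 dBu).
Check: 2 + (14 − 2)/3 = 2 + 4 = 6 dBu. ✓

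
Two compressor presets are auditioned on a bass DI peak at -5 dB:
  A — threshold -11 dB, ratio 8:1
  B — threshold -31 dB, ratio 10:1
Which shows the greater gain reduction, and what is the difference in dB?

B, by 18.15 dB

A: GR = 6 − 6/8 = 5.25 dB.
B: GR = 26 − 26/10 = 23.4 dB.
Difference: 18.15 dB in favour of B.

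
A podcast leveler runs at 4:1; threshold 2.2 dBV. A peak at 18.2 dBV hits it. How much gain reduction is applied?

12 dB

18.2 dBV exceeds the threshold by 16 dB.
A 4:1 ratio leaves 4 dB of that excess.
GR = overshoot in − overshoot out = 16 − 4 = 12 dB.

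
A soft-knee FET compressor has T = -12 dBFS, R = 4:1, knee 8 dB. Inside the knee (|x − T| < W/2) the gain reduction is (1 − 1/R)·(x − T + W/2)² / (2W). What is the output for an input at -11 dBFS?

x − T + W/2 = -11 − (-12) + 4 = 5.
GR = (1 − 1/4) × 5² / 16 = 0.75 × 25 / 16 = 1.171875 dB.
Output = -11 − 1.171875 = -12.171875 dBFS.

-12.171875 dBFS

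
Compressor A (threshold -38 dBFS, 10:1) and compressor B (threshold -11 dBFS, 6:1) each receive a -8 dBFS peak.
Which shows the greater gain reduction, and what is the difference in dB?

A, by 24.5 dB

A: overshoot 30 dB → output overshoot 3 dB → GR 27 dB.
B: overshoot 3 dB → output overshoot 0.5 dB → GR 2.5 dB.
Difference: 24.5 dB in favour of A.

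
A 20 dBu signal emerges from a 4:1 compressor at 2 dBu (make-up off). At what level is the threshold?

Let T be the threshold. Output overshoot = (input overshoot)/R, so 2 − T = (20 − T)/4.
4·(2 − T) = 20 − T → 3·T = 8 − 20 = -12.
T = -12/3 = -4 dBu.

-4 dBu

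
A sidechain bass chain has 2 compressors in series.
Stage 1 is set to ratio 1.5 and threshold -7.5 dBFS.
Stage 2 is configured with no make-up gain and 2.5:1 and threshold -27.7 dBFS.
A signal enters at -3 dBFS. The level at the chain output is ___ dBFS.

-18.42 dBFS

Stage 1: overshoot 4.5 dB → 4.5/1.5 = 3 dB → -4.5 dBFS.
Stage 2: 23.2 dB above -27.7 dBFS, reduced 2.5:1 to 9.28 dB above → -18.42 dBFS.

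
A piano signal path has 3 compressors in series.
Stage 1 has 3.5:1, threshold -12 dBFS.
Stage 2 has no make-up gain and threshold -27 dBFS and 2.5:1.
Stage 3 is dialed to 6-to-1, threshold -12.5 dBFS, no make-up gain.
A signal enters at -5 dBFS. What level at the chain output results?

Stage 1: overshoot 7 dB → 7/3.5 = 2 dB → -10 dBFS.
Stage 2: -10 dBFS is 17 dB over -27 dBFS; at 2.5:1 that becomes 6.8 dB over, giving -20.2 dBFS.
Stage 3: -20.2 dBFS ≤ -12.5 dBFS, so stage 3 doesn't engage; output -20.2 dBFS.

-20.2 dBFS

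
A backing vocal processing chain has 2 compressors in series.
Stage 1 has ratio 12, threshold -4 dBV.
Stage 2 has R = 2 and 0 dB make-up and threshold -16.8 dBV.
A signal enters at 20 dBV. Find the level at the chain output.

Stage 1: 20 dBV is 24 dB over -4 dBV; at 12:1 that becomes 2 dB over, giving -2 dBV.
Stage 2: -2 dBV is 14.8 dB over -16.8 dBV; at 2:1 that becomes 7.4 dB over, giving -9.4 dBV.

-9.4 dBV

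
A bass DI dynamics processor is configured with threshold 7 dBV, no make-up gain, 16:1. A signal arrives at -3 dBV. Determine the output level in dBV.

-3 dBV is 10 dB below the 7 dBV threshold, so no gain reduction is applied.
Output = input = -3 dBV.

-3 dBV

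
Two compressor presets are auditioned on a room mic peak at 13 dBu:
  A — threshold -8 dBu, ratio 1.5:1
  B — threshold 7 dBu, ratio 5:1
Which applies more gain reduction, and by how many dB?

A: 21 dB over, compressed to 14 dB over, so 7 dB of GR.
B: 6 dB over, compressed to 1.2 dB over, so 4.8 dB of GR.
A applies 2.2 dB more gain reduction.

A, by 2.2 dB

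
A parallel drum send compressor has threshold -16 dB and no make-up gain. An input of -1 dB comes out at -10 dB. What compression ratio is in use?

Input overshoot = -1 − (-16) = 15 dB; output overshoot = -10 − (-16) = 6 dB.
Ratio = 15 / 6 = 2.5.

2.5:1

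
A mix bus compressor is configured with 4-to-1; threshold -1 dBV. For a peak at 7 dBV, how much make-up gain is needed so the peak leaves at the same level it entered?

Without make-up, output = threshold + overshoot/4 = -1 + 2 = 1 dBV.
Gap to target: 6 dB.

6 dB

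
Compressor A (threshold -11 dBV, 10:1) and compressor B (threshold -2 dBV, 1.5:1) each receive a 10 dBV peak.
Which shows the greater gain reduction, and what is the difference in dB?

A: 21 dB over, compressed to 2.1 dB over, so 18.9 dB of GR.
B: 12 dB over, compressed to 8 dB over, so 4 dB of GR.
Difference: 14.9 dB in favour of A.

A, by 14.9 dB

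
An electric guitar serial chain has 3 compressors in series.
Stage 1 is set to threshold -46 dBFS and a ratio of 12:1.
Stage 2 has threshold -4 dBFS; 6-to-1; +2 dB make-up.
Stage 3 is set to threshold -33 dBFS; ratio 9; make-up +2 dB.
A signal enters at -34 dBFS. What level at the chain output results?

-41 dBFS

Stage 1: -34 dBFS is 12 dB over -46 dBFS; at 12:1 that becomes 1 dB over, giving -45 dBFS.
Stage 2: -45 dBFS is at or below the -4 dBFS threshold — no compression; make-up brings it to -43 dBFS.
Stage 3: below threshold (-43 ≤ -33); passes unchanged; make-up brings it to -41 dBFS.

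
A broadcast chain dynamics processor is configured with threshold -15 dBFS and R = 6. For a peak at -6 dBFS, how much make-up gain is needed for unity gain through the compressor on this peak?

7.5 dB

Without make-up, output = threshold + overshoot/6 = -15 + 1.5 = -13.5 dBFS.
Gap to target: 7.5 dB.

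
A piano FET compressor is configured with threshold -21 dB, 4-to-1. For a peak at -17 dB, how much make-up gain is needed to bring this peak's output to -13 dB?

The peak compresses to -21 + 4/4 = -20 dB.
To reach -13 dB requires -13 − (-20) = 7 dB of make-up.

7 dB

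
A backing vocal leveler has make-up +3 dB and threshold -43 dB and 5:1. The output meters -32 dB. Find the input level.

Stripping the +3 dB make-up gives -35 dB at the gain stage.
That's 8 dB above the -43 dB threshold.
Input overshoot = R × output overshoot = 40 dB → input = -43 + 40 = -3 dB.

-3 dB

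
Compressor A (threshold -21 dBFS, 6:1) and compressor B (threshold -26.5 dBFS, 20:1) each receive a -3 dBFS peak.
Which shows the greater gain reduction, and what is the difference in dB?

A: GR = 18 − 18/6 = 15 dB.
B: GR = 23.5 − 23.5/20 = 22.325 dB.
B applies 7.325 dB more gain reduction.

B, by 7.325 dB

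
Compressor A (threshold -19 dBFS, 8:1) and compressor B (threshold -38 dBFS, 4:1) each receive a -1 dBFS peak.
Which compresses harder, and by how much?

B, by 12 dB

A: overshoot 18 dB → output overshoot 2.25 dB → GR 15.75 dB.
B: overshoot 37 dB → output overshoot 9.25 dB → GR 27.75 dB.
Difference: 12 dB in favour of B.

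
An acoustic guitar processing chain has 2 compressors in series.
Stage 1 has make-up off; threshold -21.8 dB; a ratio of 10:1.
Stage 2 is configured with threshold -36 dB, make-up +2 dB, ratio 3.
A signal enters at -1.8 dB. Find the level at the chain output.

Stage 1: 20 dB above -21.8 dB, reduced 10:1 to 2 dB above → -19.8 dB.
Stage 2: -19.8 dB is 16.2 dB over -36 dB; at 3:1 that becomes 5.4 dB over, giving -30.6 dB; +2 dB make-up → -28.6 dB.

-28.6 dB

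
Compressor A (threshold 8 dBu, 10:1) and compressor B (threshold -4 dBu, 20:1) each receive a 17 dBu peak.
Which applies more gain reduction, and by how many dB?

A: 9 dB over, compressed to 0.9 dB over, so 8.1 dB of GR.
B: 21 dB over, compressed to 1.05 dB over, so 19.95 dB of GR.
Difference: 11.85 dB in favour of B.

B, by 11.85 dB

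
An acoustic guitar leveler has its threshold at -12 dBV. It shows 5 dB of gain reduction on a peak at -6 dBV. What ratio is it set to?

6:1

Input overshoot = -6 − (-12) = 6 dB.
Output overshoot = 6 − 5 = 1 dB.
Ratio = input overshoot / output overshoot = 6 / 1 = 6.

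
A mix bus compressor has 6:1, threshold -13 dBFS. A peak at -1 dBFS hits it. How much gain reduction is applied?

10 dB

Overshoot = -1 − (-13) = 12 dB.
At 6:1, output sits 12/6 = 2 dB above threshold.
So the signal is attenuated by 12 − 2 = 10 dB.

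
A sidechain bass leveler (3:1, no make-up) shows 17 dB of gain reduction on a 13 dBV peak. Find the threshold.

Input is 25.5 dB above T (since output overshoot × R = input overshoot: (-4 − T)·3 = 13 − T gives T = -12.5 dBV).
Check: -12.5 + (13 − (-12.5))/3 = -12.5 + 8.5 = -4 dBV. ✓

-12.5 dBV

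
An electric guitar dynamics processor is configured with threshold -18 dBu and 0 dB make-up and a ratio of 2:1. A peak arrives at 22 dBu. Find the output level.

2 dBu

22 dBu sits 40 dB over threshold.
The 40 dB excess becomes 20 dB after 2:1 reduction.
Output = -18 + 20 = 2 dBu.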